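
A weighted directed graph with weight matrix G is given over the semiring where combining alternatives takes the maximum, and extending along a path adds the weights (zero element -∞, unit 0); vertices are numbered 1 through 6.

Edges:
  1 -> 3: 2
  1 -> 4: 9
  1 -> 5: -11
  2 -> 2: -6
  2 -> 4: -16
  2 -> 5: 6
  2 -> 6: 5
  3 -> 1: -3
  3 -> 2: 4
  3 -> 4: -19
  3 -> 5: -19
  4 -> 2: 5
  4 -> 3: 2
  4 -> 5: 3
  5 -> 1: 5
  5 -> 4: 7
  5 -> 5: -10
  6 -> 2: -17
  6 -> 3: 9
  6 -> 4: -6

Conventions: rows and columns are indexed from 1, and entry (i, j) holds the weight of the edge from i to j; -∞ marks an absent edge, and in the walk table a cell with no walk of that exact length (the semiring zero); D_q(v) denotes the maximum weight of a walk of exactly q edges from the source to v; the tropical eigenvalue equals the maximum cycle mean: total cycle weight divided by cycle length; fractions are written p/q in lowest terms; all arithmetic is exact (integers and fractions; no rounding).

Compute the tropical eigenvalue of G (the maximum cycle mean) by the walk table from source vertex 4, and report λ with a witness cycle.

q=0: [-∞, -∞, -∞, 0, -∞, -∞]
q=1: [-∞, 5, 2, -∞, 3, -∞]
q=2: [8, 6, -∞, 10, 11, 10]
q=3: [16, 15, 19, 18, 13, 11]
q=4: [18, 23, 20, 25, 21, 20]
q=5: [26, 30, 29, 28, 29, 28]
q=6: [34, 33, 37, 36, 36, 35]
Optimal cycle mean attained by: cycle 1->4->2->5->1, total 9 + 5 + 6 + 5, length 4.
Answer: λ = 25/4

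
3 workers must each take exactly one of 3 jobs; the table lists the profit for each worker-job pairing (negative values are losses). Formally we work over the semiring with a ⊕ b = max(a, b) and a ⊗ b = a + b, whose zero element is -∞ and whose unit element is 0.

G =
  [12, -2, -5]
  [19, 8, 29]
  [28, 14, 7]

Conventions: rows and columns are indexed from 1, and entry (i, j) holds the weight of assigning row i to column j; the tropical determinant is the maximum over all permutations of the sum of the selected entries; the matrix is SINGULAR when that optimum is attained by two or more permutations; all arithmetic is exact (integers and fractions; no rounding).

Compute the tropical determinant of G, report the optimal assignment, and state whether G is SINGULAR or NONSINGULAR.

σ = (1, 2, 3): 12 + 8 + 7 = 27
σ = (1, 3, 2): 12 + 29 + 14 = 55
σ = (2, 1, 3): (-2) + 19 + 7 = 24
σ = (2, 3, 1): (-2) + 29 + 28 = 55
σ = (3, 1, 2): (-5) + 19 + 14 = 28
σ = (3, 2, 1): (-5) + 8 + 28 = 31
Optimal value attained by: σ = (1, 3, 2).
Answer: det⊕(G) = 55; verdict: SINGULAR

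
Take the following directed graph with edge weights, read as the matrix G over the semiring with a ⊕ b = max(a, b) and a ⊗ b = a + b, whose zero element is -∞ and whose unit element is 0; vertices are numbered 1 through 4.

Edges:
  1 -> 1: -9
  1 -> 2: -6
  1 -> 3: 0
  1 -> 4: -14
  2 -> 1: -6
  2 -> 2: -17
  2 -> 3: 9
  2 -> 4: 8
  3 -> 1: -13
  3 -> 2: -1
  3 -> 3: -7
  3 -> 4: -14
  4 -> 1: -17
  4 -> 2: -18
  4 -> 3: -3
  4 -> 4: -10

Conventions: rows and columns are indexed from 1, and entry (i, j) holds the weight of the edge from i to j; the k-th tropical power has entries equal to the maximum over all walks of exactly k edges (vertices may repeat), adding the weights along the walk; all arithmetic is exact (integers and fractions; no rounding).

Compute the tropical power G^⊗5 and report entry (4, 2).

G^⊗2:
  [-12, -1, 3, 2]
  [-4, 8, 5, -2]
  [-7, -8, 8, 7]
  [-16, -4, -9, -10]
G^⊗3:
  [-7, 2, 8, 7]
  [2, 4, 17, 16]
  [-5, 7, 4, 0]
  [-10, -10, 5, 4]
G^⊗4:
  [-4, 7, 11, 10]
  [4, 16, 13, 12]
  [1, 3, 16, 15]
  [-8, 4, 1, -2]
G^⊗5:
  [1, 10, 16, 15]
  [10, 12, 25, 24]
  [3, 15, 12, 11]
  [-2, 0, 13, 12]
Key observation: the optimum is the walk 4->3->2->4->3->2, with weight (-3) + (-1) + 8 + (-3) + (-1) = 0.
Optimal value attained by: walk 4->3->2->4->3->2.
Answer: (G^⊗5)[4][2] = 0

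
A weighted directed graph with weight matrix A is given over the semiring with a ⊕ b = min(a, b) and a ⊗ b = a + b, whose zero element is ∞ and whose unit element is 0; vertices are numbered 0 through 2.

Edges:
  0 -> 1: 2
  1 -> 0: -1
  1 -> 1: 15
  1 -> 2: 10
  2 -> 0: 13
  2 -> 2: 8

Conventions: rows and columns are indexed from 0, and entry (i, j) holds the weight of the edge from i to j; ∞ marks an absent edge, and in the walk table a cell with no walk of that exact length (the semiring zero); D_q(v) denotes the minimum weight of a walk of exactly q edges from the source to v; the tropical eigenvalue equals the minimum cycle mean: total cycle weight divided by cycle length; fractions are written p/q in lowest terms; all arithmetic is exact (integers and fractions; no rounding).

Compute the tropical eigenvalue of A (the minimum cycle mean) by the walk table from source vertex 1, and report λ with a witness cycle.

q=0: [∞, 0, ∞]
q=1: [-1, 15, 10]
q=2: [14, 1, 18]
q=3: [0, 16, 11]
Optimal cycle mean attained by: cycle 0->1->0, total 2 + (-1), length 2.
Answer: λ = 1/2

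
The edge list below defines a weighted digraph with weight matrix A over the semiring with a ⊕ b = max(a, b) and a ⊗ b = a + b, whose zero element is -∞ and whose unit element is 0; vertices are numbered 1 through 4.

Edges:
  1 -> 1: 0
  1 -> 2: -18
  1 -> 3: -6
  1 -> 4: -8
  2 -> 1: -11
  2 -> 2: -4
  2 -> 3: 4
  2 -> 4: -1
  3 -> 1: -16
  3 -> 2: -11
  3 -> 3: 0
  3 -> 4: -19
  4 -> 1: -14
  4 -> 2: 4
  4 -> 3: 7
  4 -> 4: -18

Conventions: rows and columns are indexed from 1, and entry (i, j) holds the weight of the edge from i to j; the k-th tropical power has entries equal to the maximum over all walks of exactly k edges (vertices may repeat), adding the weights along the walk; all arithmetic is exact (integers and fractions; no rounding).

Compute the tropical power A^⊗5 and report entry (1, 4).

A^⊗2:
  [0, -4, -1, -8]
  [-11, 3, 6, -5]
  [-16, -11, 0, -12]
  [-7, 0, 8, 3]
A^⊗3:
  [0, -4, 0, -5]
  [-8, -1, 7, 2]
  [-16, -8, 0, -12]
  [-7, 7, 10, -1]
A^⊗4:
  [0, -1, 2, -5]
  [-8, 6, 9, -2]
  [-16, -8, 0, -9]
  [-4, 3, 11, 6]
A^⊗5:
  [0, -1, 3, -2]
  [-5, 2, 10, 5]
  [-16, -5, 0, -9]
  [-4, 10, 13, 2]
Key observation: the optimum is the walk 1->4->2->4->2->4, with weight (-8) + 4 + (-1) + 4 + (-1) = -2.
Optimal value attained by: walk 1->4->2->4->2->4.
Answer: (A^⊗5)[1][4] = -2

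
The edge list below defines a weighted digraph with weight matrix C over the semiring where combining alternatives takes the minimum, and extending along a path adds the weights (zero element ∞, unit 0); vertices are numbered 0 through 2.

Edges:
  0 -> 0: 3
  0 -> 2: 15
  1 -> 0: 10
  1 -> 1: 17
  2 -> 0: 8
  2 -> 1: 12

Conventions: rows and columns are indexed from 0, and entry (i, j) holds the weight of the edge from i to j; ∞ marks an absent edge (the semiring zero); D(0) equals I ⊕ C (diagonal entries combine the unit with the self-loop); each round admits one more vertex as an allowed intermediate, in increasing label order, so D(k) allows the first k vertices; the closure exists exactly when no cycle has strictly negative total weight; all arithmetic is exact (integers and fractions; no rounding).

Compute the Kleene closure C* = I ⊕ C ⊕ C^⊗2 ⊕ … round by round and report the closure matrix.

D(0):
  [0, ∞, 15]
  [10, 0, ∞]
  [8, 12, 0]
D(1):
  [0, ∞, 15]
  [10, 0, 25]
  [8, 12, 0]
D(2):
  [0, ∞, 15]
  [10, 0, 25]
  [8, 12, 0]
D(3):
  [0, 27, 15]
  [10, 0, 25]
  [8, 12, 0]
Answer: C* = [[0, 27, 15], [10, 0, 25], [8, 12, 0]]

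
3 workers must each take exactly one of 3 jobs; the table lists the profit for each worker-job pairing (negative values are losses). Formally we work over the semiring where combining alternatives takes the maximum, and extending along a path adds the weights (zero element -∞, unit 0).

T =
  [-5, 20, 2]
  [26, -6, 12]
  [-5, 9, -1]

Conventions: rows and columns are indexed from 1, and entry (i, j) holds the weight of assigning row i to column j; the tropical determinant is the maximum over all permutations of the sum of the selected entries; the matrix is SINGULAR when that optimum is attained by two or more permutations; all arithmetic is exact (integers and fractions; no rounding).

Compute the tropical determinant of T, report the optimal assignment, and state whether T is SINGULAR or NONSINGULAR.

σ = (1, 2, 3): (-5) + (-6) + (-1) = -12
σ = (1, 3, 2): (-5) + 12 + 9 = 16
σ = (2, 1, 3): 20 + 26 + (-1) = 45
σ = (2, 3, 1): 20 + 12 + (-5) = 27
σ = (3, 1, 2): 2 + 26 + 9 = 37
σ = (3, 2, 1): 2 + (-6) + (-5) = -9
Optimal value attained by: σ = (2, 1, 3).
Answer: det⊕(T) = 45; verdict: NONSINGULAR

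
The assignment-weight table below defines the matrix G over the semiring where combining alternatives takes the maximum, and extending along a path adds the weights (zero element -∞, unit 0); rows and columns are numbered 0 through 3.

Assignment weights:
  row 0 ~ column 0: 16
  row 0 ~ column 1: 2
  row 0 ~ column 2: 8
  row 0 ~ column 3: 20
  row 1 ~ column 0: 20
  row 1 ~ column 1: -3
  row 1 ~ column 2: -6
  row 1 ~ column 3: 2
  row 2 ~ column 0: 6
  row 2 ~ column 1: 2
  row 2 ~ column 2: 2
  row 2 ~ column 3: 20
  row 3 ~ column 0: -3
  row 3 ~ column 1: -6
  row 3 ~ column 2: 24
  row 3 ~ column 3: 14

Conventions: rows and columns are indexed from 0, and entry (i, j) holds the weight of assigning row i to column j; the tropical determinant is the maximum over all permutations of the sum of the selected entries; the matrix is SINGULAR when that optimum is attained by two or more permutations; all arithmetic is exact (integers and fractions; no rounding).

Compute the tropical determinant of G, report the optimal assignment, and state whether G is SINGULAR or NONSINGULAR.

σ = (0, 1, 2, 3): 16 + (-3) + 2 + 14 = 29
σ = (0, 1, 3, 2): 16 + (-3) + 20 + 24 = 57
σ = (0, 2, 1, 3): 16 + (-6) + 2 + 14 = 26
σ = (0, 2, 3, 1): 16 + (-6) + 20 + (-6) = 24
σ = (0, 3, 1, 2): 16 + 2 + 2 + 24 = 44
σ = (0, 3, 2, 1): 16 + 2 + 2 + (-6) = 14
σ = (1, 0, 2, 3): 2 + 20 + 2 + 14 = 38
σ = (1, 0, 3, 2): 2 + 20 + 20 + 24 = 66
σ = (1, 2, 0, 3): 2 + (-6) + 6 + 14 = 16
σ = (1, 2, 3, 0): 2 + (-6) + 20 + (-3) = 13
σ = (1, 3, 0, 2): 2 + 2 + 6 + 24 = 34
σ = (1, 3, 2, 0): 2 + 2 + 2 + (-3) = 3
σ = (2, 0, 1, 3): 8 + 20 + 2 + 14 = 44
σ = (2, 0, 3, 1): 8 + 20 + 20 + (-6) = 42
σ = (2, 1, 0, 3): 8 + (-3) + 6 + 14 = 25
σ = (2, 1, 3, 0): 8 + (-3) + 20 + (-3) = 22
σ = (2, 3, 0, 1): 8 + 2 + 6 + (-6) = 10
σ = (2, 3, 1, 0): 8 + 2 + 2 + (-3) = 9
σ = (3, 0, 1, 2): 20 + 20 + 2 + 24 = 66
σ = (3, 0, 2, 1): 20 + 20 + 2 + (-6) = 36
σ = (3, 1, 0, 2): 20 + (-3) + 6 + 24 = 47
σ = (3, 1, 2, 0): 20 + (-3) + 2 + (-3) = 16
σ = (3, 2, 0, 1): 20 + (-6) + 6 + (-6) = 14
σ = (3, 2, 1, 0): 20 + (-6) + 2 + (-3) = 13
Optimal value attained by: σ = (1, 0, 3, 2).
Answer: det⊕(G) = 66; verdict: SINGULAR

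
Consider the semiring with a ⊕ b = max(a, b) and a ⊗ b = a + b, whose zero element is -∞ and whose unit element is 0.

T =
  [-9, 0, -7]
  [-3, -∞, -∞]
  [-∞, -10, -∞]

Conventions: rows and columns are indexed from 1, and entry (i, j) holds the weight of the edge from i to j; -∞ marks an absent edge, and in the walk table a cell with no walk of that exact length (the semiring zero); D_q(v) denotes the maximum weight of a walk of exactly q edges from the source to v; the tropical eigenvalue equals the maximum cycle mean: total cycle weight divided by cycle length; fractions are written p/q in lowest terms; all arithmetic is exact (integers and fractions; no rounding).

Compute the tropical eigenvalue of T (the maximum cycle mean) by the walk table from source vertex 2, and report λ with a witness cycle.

q=0: [-∞, 0, -∞]
q=1: [-3, -∞, -∞]
q=2: [-12, -3, -10]
q=3: [-6, -12, -19]
Optimal cycle mean attained by: cycle 1->2->1, total 0 + (-3), length 2.
Answer: λ = -3/2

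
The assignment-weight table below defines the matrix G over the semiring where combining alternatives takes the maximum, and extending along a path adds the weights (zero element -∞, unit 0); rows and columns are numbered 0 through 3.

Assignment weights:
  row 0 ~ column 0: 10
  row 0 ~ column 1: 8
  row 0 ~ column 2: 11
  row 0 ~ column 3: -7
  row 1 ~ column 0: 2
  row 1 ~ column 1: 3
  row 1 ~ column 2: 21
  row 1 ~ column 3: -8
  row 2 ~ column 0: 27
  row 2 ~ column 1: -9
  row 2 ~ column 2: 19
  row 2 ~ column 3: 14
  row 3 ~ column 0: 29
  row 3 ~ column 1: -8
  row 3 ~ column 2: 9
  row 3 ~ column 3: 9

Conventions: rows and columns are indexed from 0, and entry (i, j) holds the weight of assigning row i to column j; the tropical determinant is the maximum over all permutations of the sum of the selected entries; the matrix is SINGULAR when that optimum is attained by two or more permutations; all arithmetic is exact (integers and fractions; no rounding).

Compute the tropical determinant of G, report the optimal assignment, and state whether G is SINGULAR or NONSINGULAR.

σ = (0, 1, 2, 3): 10 + 3 + 19 + 9 = 41
σ = (0, 1, 3, 2): 10 + 3 + 14 + 9 = 36
σ = (0, 2, 1, 3): 10 + 21 + (-9) + 9 = 31
σ = (0, 2, 3, 1): 10 + 21 + 14 + (-8) = 37
σ = (0, 3, 1, 2): 10 + (-8) + (-9) + 9 = 2
σ = (0, 3, 2, 1): 10 + (-8) + 19 + (-8) = 13
σ = (1, 0, 2, 3): 8 + 2 + 19 + 9 = 38
σ = (1, 0, 3, 2): 8 + 2 + 14 + 9 = 33
σ = (1, 2, 0, 3): 8 + 21 + 27 + 9 = 65
σ = (1, 2, 3, 0): 8 + 21 + 14 + 29 = 72
σ = (1, 3, 0, 2): 8 + (-8) + 27 + 9 = 36
σ = (1, 3, 2, 0): 8 + (-8) + 19 + 29 = 48
σ = (2, 0, 1, 3): 11 + 2 + (-9) + 9 = 13
σ = (2, 0, 3, 1): 11 + 2 + 14 + (-8) = 19
σ = (2, 1, 0, 3): 11 + 3 + 27 + 9 = 50
σ = (2, 1, 3, 0): 11 + 3 + 14 + 29 = 57
σ = (2, 3, 0, 1): 11 + (-8) + 27 + (-8) = 22
σ = (2, 3, 1, 0): 11 + (-8) + (-9) + 29 = 23
σ = (3, 0, 1, 2): (-7) + 2 + (-9) + 9 = -5
σ = (3, 0, 2, 1): (-7) + 2 + 19 + (-8) = 6
σ = (3, 1, 0, 2): (-7) + 3 + 27 + 9 = 32
σ = (3, 1, 2, 0): (-7) + 3 + 19 + 29 = 44
σ = (3, 2, 0, 1): (-7) + 21 + 27 + (-8) = 33
σ = (3, 2, 1, 0): (-7) + 21 + (-9) + 29 = 34
Optimal value attained by: σ = (1, 2, 3, 0).
Answer: det⊕(G) = 72; verdict: NONSINGULAR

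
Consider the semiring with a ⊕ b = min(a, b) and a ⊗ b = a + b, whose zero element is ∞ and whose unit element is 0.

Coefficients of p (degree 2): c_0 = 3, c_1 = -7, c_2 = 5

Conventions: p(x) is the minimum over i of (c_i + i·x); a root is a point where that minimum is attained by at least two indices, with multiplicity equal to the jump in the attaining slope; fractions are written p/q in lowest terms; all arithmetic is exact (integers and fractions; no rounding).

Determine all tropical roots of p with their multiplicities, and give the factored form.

hull edge (i=0, c=3) to (i=1, c=-7): slope -10, span 1
hull edge (i=1, c=-7) to (i=2, c=5): slope 12, span 1
Factored form: p(x) = 5 ⊗ (x ⊕ (-12)) ⊗ (x ⊕ 10)
Answer: roots = -12 (mult 1), 10 (mult 1)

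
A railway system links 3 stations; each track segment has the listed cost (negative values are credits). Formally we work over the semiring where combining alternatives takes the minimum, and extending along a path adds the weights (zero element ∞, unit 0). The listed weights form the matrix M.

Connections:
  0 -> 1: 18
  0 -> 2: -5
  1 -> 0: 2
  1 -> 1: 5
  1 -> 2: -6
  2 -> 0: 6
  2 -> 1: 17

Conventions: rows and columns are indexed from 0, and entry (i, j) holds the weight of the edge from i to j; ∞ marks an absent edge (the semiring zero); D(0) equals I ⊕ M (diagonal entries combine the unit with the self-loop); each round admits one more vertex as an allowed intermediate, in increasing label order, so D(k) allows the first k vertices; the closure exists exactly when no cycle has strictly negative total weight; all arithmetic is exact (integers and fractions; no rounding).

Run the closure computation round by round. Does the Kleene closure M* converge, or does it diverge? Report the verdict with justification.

D(0):
  [0, 18, -5]
  [2, 0, -6]
  [6, 17, 0]
D(1):
  [0, 18, -5]
  [2, 0, -6]
  [6, 17, 0]
D(2):
  [0, 18, -5]
  [2, 0, -6]
  [6, 17, 0]
D(3):
  [0, 12, -5]
  [0, 0, -6]
  [6, 17, 0]
Key observation: every diagonal entry stays at the unit through all rounds, so no improving cycle exists.
Answer: CONVERGES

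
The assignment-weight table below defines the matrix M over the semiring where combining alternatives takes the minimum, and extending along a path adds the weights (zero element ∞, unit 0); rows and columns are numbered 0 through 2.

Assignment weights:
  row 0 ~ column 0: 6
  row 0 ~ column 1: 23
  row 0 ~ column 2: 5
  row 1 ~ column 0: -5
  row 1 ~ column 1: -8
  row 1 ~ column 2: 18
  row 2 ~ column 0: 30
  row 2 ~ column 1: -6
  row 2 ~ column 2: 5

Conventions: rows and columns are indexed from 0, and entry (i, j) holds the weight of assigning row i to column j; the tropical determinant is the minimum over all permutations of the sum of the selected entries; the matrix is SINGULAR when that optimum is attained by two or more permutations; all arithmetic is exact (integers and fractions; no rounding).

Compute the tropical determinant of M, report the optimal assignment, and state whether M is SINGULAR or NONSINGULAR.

σ = (0, 1, 2): 6 + (-8) + 5 = 3
σ = (0, 2, 1): 6 + 18 + (-6) = 18
σ = (1, 0, 2): 23 + (-5) + 5 = 23
σ = (1, 2, 0): 23 + 18 + 30 = 71
σ = (2, 0, 1): 5 + (-5) + (-6) = -6
σ = (2, 1, 0): 5 + (-8) + 30 = 27
Optimal value attained by: σ = (2, 0, 1).
Answer: det⊕(M) = -6; verdict: NONSINGULAR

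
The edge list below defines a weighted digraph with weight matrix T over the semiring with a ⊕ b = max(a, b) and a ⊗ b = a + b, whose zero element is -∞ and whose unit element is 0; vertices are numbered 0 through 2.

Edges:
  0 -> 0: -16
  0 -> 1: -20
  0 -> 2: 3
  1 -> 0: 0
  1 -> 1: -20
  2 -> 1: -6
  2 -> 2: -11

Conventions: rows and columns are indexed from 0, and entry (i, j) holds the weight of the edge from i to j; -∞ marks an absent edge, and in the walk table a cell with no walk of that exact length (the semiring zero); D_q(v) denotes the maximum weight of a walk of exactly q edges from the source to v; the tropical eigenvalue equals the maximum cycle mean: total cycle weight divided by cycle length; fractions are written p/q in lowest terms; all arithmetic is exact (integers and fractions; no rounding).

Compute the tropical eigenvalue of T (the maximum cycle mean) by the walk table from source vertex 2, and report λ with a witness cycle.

q=0: [-∞, -∞, 0]
q=1: [-∞, -6, -11]
q=2: [-6, -17, -22]
q=3: [-17, -26, -3]
Optimal cycle mean attained by: cycle 0->2->1->0, total 3 + (-6) + 0, length 3.
Answer: λ = -1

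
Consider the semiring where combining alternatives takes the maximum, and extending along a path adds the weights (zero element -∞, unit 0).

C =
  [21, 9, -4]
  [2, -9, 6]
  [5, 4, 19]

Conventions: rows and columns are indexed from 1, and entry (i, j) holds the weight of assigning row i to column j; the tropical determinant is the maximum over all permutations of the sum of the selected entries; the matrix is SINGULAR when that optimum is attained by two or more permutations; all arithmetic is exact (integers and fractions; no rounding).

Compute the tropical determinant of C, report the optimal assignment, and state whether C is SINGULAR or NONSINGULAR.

σ = (1, 2, 3): 21 + (-9) + 19 = 31
σ = (1, 3, 2): 21 + 6 + 4 = 31
σ = (2, 1, 3): 9 + 2 + 19 = 30
σ = (2, 3, 1): 9 + 6 + 5 = 20
σ = (3, 1, 2): (-4) + 2 + 4 = 2
σ = (3, 2, 1): (-4) + (-9) + 5 = -8
Optimal value attained by: σ = (1, 2, 3).
Answer: det⊕(C) = 31; verdict: SINGULAR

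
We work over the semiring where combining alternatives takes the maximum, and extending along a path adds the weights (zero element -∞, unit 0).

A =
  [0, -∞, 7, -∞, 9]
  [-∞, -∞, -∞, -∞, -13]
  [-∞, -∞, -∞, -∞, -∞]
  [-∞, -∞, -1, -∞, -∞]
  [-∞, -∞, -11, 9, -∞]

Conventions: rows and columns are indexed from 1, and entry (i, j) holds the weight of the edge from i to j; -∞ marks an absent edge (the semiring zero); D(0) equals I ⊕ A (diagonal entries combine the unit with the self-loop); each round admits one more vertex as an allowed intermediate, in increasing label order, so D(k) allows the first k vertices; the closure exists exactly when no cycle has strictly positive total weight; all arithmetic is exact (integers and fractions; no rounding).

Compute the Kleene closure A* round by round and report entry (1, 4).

D(0):
  [0, -∞, 7, -∞, 9]
  [-∞, 0, -∞, -∞, -13]
  [-∞, -∞, 0, -∞, -∞]
  [-∞, -∞, -1, 0, -∞]
  [-∞, -∞, -11, 9, 0]
D(1):
  [0, -∞, 7, -∞, 9]
  [-∞, 0, -∞, -∞, -13]
  [-∞, -∞, 0, -∞, -∞]
  [-∞, -∞, -1, 0, -∞]
  [-∞, -∞, -11, 9, 0]
D(2):
  [0, -∞, 7, -∞, 9]
  [-∞, 0, -∞, -∞, -13]
  [-∞, -∞, 0, -∞, -∞]
  [-∞, -∞, -1, 0, -∞]
  [-∞, -∞, -11, 9, 0]
D(3):
  [0, -∞, 7, -∞, 9]
  [-∞, 0, -∞, -∞, -13]
  [-∞, -∞, 0, -∞, -∞]
  [-∞, -∞, -1, 0, -∞]
  [-∞, -∞, -11, 9, 0]
D(4):
  [0, -∞, 7, -∞, 9]
  [-∞, 0, -∞, -∞, -13]
  [-∞, -∞, 0, -∞, -∞]
  [-∞, -∞, -1, 0, -∞]
  [-∞, -∞, 8, 9, 0]
D(5):
  [0, -∞, 17, 18, 9]
  [-∞, 0, -5, -4, -13]
  [-∞, -∞, 0, -∞, -∞]
  [-∞, -∞, -1, 0, -∞]
  [-∞, -∞, 8, 9, 0]
Answer: A*[1][4] = 18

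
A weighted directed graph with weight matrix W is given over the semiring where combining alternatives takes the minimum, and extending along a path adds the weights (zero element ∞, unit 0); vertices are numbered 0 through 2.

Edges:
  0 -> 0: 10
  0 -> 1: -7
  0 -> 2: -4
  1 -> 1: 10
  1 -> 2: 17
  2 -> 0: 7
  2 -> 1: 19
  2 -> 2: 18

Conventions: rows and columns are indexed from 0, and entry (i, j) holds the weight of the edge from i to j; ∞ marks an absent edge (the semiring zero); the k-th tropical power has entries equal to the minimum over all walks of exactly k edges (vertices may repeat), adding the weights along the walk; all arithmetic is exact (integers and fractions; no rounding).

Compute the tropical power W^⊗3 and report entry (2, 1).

W^⊗2:
  [3, 3, 6]
  [24, 20, 27]
  [17, 0, 3]
W^⊗3:
  [13, -4, -1]
  [34, 17, 20]
  [10, 10, 13]
Key observation: the optimum is the walk 2->0->0->1, with weight 7 + 10 + (-7) = 10.
Optimal value attained by: walk 2->0->0->1.
Answer: (W^⊗3)[2][1] = 10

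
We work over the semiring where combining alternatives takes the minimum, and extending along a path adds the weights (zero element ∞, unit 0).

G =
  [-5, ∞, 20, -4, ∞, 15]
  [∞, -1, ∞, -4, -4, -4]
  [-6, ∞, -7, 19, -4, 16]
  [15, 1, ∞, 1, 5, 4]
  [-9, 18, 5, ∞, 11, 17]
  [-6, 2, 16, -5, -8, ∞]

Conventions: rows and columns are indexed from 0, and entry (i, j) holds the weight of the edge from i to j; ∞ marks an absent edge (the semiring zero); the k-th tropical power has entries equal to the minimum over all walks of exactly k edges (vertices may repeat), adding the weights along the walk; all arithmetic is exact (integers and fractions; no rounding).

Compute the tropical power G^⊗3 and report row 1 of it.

G^⊗2:
  [-10, -3, 13, -9, 1, 0]
  [-13, -3, 1, -9, -12, -5]
  [-13, 14, -14, -10, -11, 9]
  [-4, 0, 10, -3, -4, -3]
  [-14, 17, -2, -13, 1, 6]
  [-17, -4, -3, -10, -2, -2]
G^⊗3:
  [-15, -8, 6, -14, -8, -7]
  [-21, -8, -7, -17, -13, -7]
  [-20, -9, -21, -17, -18, -6]
  [-13, -2, 1, -8, -11, -4]
  [-19, -12, -9, -18, -8, -9]
  [-22, -9, -10, -21, -10, -8]
Answer: row 1 of G^⊗3 = [-21, -8, -7, -17, -13, -7]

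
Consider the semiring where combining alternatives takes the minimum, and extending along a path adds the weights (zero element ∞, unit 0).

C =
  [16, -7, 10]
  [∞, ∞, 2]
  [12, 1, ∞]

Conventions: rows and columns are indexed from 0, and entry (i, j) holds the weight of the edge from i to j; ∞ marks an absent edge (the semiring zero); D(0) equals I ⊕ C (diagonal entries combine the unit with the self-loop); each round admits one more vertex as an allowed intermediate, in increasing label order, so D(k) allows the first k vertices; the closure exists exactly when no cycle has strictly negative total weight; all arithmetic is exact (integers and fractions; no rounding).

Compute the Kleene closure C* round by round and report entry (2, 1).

D(0):
  [0, -7, 10]
  [∞, 0, 2]
  [12, 1, 0]
D(1):
  [0, -7, 10]
  [∞, 0, 2]
  [12, 1, 0]
D(2):
  [0, -7, -5]
  [∞, 0, 2]
  [12, 1, 0]
D(3):
  [0, -7, -5]
  [14, 0, 2]
  [12, 1, 0]
Answer: C*[2][1] = 1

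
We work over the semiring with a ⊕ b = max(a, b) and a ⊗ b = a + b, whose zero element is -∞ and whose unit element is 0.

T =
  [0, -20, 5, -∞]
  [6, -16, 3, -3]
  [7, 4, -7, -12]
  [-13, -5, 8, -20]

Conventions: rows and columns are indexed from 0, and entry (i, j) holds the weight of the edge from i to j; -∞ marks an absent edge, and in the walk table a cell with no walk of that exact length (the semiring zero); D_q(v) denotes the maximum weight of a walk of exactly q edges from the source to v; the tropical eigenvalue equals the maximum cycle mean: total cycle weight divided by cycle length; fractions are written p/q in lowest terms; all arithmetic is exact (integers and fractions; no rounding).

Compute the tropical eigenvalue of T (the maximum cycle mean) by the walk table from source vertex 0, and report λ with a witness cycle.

q=0: [0, -∞, -∞, -∞]
q=1: [0, -20, 5, -∞]
q=2: [12, 9, 5, -7]
q=3: [15, 9, 17, 6]
q=4: [24, 21, 20, 6]
Optimal cycle mean attained by: cycle 0->2->0, total 5 + 7, length 2.
Answer: λ = 6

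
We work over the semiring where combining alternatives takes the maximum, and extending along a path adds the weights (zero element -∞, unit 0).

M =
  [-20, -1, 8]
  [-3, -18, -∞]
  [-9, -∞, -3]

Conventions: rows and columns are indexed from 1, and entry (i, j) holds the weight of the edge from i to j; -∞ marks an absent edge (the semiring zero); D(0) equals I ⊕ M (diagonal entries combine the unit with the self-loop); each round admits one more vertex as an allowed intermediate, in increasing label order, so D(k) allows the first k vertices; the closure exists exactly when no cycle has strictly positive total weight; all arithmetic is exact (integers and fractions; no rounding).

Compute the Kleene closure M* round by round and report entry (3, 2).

D(0):
  [0, -1, 8]
  [-3, 0, -∞]
  [-9, -∞, 0]
D(1):
  [0, -1, 8]
  [-3, 0, 5]
  [-9, -10, 0]
D(2):
  [0, -1, 8]
  [-3, 0, 5]
  [-9, -10, 0]
D(3):
  [0, -1, 8]
  [-3, 0, 5]
  [-9, -10, 0]
Answer: M*[3][2] = -10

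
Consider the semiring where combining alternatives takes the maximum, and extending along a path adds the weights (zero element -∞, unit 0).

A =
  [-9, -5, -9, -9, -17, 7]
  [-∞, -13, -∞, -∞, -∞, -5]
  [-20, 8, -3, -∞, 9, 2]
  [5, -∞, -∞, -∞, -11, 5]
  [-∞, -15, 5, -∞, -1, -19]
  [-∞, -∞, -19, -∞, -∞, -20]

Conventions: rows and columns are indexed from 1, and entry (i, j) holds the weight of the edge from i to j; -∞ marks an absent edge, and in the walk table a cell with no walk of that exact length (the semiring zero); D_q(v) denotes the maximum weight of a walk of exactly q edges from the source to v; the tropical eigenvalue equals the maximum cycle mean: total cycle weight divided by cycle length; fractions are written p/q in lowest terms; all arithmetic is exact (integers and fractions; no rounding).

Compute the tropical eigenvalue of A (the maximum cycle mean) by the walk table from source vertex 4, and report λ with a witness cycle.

q=0: [-∞, -∞, -∞, 0, -∞, -∞]
q=1: [5, -∞, -∞, -∞, -11, 5]
q=2: [-4, 0, -4, -4, -12, 12]
q=3: [1, 4, -7, -13, 5, 3]
q=4: [-8, 1, 10, -8, 4, 8]
q=5: [-3, 18, 9, -17, 19, 12]
q=6: [-11, 17, 24, -12, 18, 13]
Optimal cycle mean attained by: cycle 3->5->3, total 9 + 5, length 2.
Answer: λ = 7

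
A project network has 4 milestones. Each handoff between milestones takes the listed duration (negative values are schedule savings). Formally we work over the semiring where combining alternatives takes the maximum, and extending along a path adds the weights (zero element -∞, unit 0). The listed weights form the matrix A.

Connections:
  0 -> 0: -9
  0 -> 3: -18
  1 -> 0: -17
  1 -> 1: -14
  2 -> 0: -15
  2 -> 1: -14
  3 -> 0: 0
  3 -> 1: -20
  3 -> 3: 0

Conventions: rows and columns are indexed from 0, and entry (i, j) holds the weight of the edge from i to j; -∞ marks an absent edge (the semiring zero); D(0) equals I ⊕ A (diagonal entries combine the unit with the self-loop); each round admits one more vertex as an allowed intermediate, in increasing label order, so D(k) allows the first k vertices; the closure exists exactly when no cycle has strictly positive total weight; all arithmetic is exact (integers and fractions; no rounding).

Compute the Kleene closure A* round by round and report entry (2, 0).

D(0):
  [0, -∞, -∞, -18]
  [-17, 0, -∞, -∞]
  [-15, -14, 0, -∞]
  [0, -20, -∞, 0]
D(1):
  [0, -∞, -∞, -18]
  [-17, 0, -∞, -35]
  [-15, -14, 0, -33]
  [0, -20, -∞, 0]
D(2):
  [0, -∞, -∞, -18]
  [-17, 0, -∞, -35]
  [-15, -14, 0, -33]
  [0, -20, -∞, 0]
D(3):
  [0, -∞, -∞, -18]
  [-17, 0, -∞, -35]
  [-15, -14, 0, -33]
  [0, -20, -∞, 0]
D(4):
  [0, -38, -∞, -18]
  [-17, 0, -∞, -35]
  [-15, -14, 0, -33]
  [0, -20, -∞, 0]
Answer: A*[2][0] = -15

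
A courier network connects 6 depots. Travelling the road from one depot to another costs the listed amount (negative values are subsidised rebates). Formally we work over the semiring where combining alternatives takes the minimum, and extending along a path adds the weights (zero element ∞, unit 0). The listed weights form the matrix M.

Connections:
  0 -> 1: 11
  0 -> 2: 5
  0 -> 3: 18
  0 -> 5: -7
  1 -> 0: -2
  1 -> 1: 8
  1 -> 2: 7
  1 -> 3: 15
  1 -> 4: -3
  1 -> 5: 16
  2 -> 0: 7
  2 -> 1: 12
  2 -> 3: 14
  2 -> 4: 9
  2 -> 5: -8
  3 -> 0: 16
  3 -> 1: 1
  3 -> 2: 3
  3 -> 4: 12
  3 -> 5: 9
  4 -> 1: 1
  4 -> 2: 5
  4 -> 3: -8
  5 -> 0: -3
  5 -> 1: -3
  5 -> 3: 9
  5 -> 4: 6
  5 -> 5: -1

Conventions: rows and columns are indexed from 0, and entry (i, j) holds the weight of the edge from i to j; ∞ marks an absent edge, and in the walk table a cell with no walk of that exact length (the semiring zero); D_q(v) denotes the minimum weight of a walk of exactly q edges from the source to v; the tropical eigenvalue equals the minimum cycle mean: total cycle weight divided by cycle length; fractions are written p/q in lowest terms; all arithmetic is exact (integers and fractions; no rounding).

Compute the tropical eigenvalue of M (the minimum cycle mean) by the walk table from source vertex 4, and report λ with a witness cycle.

q=0: [∞, ∞, ∞, ∞, 0, ∞]
q=1: [∞, 1, 5, -8, ∞, ∞]
q=2: [-1, -7, -5, 16, -2, -3]
q=3: [-9, -6, 0, -10, -10, -13]
q=4: [-16, -16, -7, -18, -9, -16]
q=5: [-19, -19, -15, -17, -19, -23]
q=6: [-26, -26, -14, -27, -22, -26]
Optimal cycle mean attained by: cycle 0->5->0, total (-7) + (-3), length 2.
Answer: λ = -5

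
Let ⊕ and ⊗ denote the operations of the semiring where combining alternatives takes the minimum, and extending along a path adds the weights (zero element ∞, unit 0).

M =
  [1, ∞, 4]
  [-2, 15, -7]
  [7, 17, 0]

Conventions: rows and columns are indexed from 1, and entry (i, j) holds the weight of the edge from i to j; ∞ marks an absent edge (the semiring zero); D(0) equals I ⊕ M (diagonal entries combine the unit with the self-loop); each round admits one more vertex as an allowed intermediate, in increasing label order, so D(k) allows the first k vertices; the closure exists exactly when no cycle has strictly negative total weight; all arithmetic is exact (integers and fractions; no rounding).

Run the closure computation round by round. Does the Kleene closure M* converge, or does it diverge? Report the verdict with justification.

D(0):
  [0, ∞, 4]
  [-2, 0, -7]
  [7, 17, 0]
D(1):
  [0, ∞, 4]
  [-2, 0, -7]
  [7, 17, 0]
D(2):
  [0, ∞, 4]
  [-2, 0, -7]
  [7, 17, 0]
D(3):
  [0, 21, 4]
  [-2, 0, -7]
  [7, 17, 0]
Key observation: every diagonal entry stays at the unit through all rounds, so no improving cycle exists.
Answer: CONVERGES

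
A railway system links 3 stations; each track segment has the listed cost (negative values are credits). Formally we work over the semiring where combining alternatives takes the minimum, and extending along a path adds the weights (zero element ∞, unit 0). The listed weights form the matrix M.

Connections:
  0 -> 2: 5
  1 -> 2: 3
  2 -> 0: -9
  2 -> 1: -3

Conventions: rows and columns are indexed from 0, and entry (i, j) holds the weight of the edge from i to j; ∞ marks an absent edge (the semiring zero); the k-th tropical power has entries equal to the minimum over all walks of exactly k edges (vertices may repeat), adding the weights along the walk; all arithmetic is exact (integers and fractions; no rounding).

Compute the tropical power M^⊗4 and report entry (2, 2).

M^⊗2:
  [-4, 2, ∞]
  [-6, 0, ∞]
  [∞, ∞, -4]
M^⊗3:
  [∞, ∞, 1]
  [∞, ∞, -1]
  [-13, -7, ∞]
M^⊗4:
  [-8, -2, ∞]
  [-10, -4, ∞]
  [∞, ∞, -8]
Key observation: the optimum is the walk 2->0->2->0->2, with weight (-9) + 5 + (-9) + 5 = -8.
Optimal value attained by: walk 2->0->2->0->2.
Answer: (M^⊗4)[2][2] = -8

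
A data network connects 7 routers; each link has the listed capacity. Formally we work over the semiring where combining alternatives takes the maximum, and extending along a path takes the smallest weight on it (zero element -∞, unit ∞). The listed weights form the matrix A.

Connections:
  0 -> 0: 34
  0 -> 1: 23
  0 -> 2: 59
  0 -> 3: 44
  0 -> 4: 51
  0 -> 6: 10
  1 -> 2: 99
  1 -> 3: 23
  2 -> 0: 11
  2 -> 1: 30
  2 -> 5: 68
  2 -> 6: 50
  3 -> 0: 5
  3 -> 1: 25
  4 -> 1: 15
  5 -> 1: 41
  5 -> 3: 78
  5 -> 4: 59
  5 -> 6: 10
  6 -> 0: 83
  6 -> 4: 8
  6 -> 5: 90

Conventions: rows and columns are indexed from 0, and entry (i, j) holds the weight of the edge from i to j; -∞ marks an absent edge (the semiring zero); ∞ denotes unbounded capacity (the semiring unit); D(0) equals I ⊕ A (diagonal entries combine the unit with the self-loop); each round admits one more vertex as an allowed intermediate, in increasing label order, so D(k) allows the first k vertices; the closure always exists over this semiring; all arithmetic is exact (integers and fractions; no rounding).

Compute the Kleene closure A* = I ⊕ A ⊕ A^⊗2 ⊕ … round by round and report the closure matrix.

D(0):
  [∞, 23, 59, 44, 51, -∞, 10]
  [-∞, ∞, 99, 23, -∞, -∞, -∞]
  [11, 30, ∞, -∞, -∞, 68, 50]
  [5, 25, -∞, ∞, -∞, -∞, -∞]
  [-∞, 15, -∞, -∞, ∞, -∞, -∞]
  [-∞, 41, -∞, 78, 59, ∞, 10]
  [83, -∞, -∞, -∞, 8, 90, ∞]
D(1):
  [∞, 23, 59, 44, 51, -∞, 10]
  [-∞, ∞, 99, 23, -∞, -∞, -∞]
  [11, 30, ∞, 11, 11, 68, 50]
  [5, 25, 5, ∞, 5, -∞, 5]
  [-∞, 15, -∞, -∞, ∞, -∞, -∞]
  [-∞, 41, -∞, 78, 59, ∞, 10]
  [83, 23, 59, 44, 51, 90, ∞]
D(2):
  [∞, 23, 59, 44, 51, -∞, 10]
  [-∞, ∞, 99, 23, -∞, -∞, -∞]
  [11, 30, ∞, 23, 11, 68, 50]
  [5, 25, 25, ∞, 5, -∞, 5]
  [-∞, 15, 15, 15, ∞, -∞, -∞]
  [-∞, 41, 41, 78, 59, ∞, 10]
  [83, 23, 59, 44, 51, 90, ∞]
D(3):
  [∞, 30, 59, 44, 51, 59, 50]
  [11, ∞, 99, 23, 11, 68, 50]
  [11, 30, ∞, 23, 11, 68, 50]
  [11, 25, 25, ∞, 11, 25, 25]
  [11, 15, 15, 15, ∞, 15, 15]
  [11, 41, 41, 78, 59, ∞, 41]
  [83, 30, 59, 44, 51, 90, ∞]
D(4):
  [∞, 30, 59, 44, 51, 59, 50]
  [11, ∞, 99, 23, 11, 68, 50]
  [11, 30, ∞, 23, 11, 68, 50]
  [11, 25, 25, ∞, 11, 25, 25]
  [11, 15, 15, 15, ∞, 15, 15]
  [11, 41, 41, 78, 59, ∞, 41]
  [83, 30, 59, 44, 51, 90, ∞]
D(5):
  [∞, 30, 59, 44, 51, 59, 50]
  [11, ∞, 99, 23, 11, 68, 50]
  [11, 30, ∞, 23, 11, 68, 50]
  [11, 25, 25, ∞, 11, 25, 25]
  [11, 15, 15, 15, ∞, 15, 15]
  [11, 41, 41, 78, 59, ∞, 41]
  [83, 30, 59, 44, 51, 90, ∞]
D(6):
  [∞, 41, 59, 59, 59, 59, 50]
  [11, ∞, 99, 68, 59, 68, 50]
  [11, 41, ∞, 68, 59, 68, 50]
  [11, 25, 25, ∞, 25, 25, 25]
  [11, 15, 15, 15, ∞, 15, 15]
  [11, 41, 41, 78, 59, ∞, 41]
  [83, 41, 59, 78, 59, 90, ∞]
D(7):
  [∞, 41, 59, 59, 59, 59, 50]
  [50, ∞, 99, 68, 59, 68, 50]
  [50, 41, ∞, 68, 59, 68, 50]
  [25, 25, 25, ∞, 25, 25, 25]
  [15, 15, 15, 15, ∞, 15, 15]
  [41, 41, 41, 78, 59, ∞, 41]
  [83, 41, 59, 78, 59, 90, ∞]
Answer: A* = [[∞, 41, 59, 59, 59, 59, 50], [50, ∞, 99, 68, 59, 68, 50], [50, 41, ∞, 68, 59, 68, 50], [25, 25, 25, ∞, 25, 25, 25], [15, 15, 15, 15, ∞, 15, 15], [41, 41, 41, 78, 59, ∞, 41], [83, 41, 59, 78, 59, 90, ∞]]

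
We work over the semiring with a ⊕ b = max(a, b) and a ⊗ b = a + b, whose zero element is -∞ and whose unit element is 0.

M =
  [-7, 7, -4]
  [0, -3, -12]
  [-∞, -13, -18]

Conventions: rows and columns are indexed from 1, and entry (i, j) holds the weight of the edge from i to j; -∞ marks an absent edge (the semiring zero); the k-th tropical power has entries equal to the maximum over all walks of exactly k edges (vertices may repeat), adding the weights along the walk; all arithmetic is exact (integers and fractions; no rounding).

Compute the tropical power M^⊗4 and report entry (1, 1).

M^⊗2:
  [7, 4, -5]
  [-3, 7, -4]
  [-13, -16, -25]
M^⊗3:
  [4, 14, 3]
  [7, 4, -5]
  [-16, -6, -17]
M^⊗4:
  [14, 11, 2]
  [4, 14, 3]
  [-6, -9, -18]
Key observation: the optimum is the walk 1->2->1->2->1, with weight 7 + 0 + 7 + 0 = 14.
Optimal value attained by: walk 1->2->1->2->1.
Answer: (M^⊗4)[1][1] = 14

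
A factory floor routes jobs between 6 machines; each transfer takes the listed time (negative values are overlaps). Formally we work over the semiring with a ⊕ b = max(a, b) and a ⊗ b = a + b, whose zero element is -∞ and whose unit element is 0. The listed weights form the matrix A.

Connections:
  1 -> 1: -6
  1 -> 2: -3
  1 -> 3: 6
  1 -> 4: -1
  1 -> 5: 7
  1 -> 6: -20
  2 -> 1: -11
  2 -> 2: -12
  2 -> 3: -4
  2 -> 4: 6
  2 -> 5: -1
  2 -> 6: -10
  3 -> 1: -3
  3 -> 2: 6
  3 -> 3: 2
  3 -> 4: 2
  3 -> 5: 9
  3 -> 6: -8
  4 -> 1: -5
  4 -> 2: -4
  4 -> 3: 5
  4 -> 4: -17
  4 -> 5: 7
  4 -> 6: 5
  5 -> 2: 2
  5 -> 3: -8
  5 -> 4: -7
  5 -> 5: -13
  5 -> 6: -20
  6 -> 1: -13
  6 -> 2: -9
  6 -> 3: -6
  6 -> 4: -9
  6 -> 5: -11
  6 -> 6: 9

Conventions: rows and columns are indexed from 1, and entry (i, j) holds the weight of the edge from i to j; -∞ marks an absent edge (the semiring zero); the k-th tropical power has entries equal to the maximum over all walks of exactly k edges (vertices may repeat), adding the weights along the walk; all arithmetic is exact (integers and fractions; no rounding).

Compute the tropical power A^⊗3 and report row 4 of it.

A^⊗2:
  [3, 12, 8, 8, 15, 4]
  [1, 2, 11, -2, 13, 11]
  [-1, 11, 7, 12, 11, 7]
  [2, 11, 7, 7, 14, 14]
  [-9, -2, -2, 8, 1, -2]
  [-4, 0, 3, 0, 3, 18]
A^⊗3:
  [5, 17, 13, 18, 17, 13]
  [8, 17, 13, 13, 20, 20]
  [7, 13, 17, 17, 19, 17]
  [4, 16, 12, 17, 16, 23]
  [3, 4, 13, 4, 15, 13]
  [5, 9, 12, 9, 12, 27]
Answer: row 4 of A^⊗3 = [4, 16, 12, 17, 16, 23]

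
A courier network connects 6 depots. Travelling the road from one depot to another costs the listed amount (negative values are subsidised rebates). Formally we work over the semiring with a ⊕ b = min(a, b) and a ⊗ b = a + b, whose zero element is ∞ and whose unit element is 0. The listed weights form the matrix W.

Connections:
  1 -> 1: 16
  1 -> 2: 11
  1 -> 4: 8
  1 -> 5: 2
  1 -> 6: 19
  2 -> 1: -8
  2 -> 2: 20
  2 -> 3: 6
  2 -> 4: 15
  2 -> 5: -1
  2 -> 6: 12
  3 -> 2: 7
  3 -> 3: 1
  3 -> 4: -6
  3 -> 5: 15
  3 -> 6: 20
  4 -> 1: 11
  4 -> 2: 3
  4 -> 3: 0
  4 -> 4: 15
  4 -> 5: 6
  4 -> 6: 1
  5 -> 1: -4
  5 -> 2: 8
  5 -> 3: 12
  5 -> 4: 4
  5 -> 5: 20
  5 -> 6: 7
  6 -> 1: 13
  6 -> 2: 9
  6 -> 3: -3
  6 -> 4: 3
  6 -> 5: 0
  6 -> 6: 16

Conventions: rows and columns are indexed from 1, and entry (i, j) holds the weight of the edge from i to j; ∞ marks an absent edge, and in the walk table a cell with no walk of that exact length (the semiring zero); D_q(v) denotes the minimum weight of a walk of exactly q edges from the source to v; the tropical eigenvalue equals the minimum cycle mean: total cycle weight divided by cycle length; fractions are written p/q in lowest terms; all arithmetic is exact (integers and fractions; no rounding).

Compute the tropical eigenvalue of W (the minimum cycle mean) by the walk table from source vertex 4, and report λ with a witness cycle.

q=0: [∞, ∞, ∞, 0, ∞, ∞]
q=1: [11, 3, 0, 15, 6, 1]
q=2: [-5, 7, -2, -6, 1, 13]
q=3: [-3, -3, -6, -8, -3, -5]
q=4: [-11, -5, -8, -12, -5, -7]
q=5: [-13, -9, -12, -14, -9, -11]
q=6: [-17, -11, -14, -18, -11, -13]
Optimal cycle mean attained by: cycle 3->4->3, total (-6) + 0, length 2.
Answer: λ = -3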